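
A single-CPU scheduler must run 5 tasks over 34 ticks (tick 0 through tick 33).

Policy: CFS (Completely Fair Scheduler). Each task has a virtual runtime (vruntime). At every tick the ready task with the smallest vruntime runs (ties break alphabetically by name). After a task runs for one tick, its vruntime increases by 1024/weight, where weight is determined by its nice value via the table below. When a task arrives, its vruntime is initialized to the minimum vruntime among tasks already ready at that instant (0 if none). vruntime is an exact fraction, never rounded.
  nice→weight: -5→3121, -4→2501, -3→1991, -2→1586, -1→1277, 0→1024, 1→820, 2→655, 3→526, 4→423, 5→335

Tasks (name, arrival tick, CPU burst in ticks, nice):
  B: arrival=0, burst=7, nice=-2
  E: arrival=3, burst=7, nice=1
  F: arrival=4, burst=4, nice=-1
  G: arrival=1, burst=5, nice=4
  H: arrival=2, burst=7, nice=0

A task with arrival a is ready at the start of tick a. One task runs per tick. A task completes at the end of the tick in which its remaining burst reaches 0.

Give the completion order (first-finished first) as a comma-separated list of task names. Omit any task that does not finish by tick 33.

t=0: vr[B=0] → run B
t=1: vr[B=512/793 G=512/793] → run B
t=2: vr[B=1024/793 G=512/793 H=512/793] → run G
t=3: vr[B=1024/793 E=512/793 G=1028608/335439 H=512/793] → run E
t=4: vr[B=1024/793 E=307968/162565 F=512/793 G=1028608/335439 H=512/793] → run F
t=5: vr[B=1024/793 E=307968/162565 F=1465856/1012661 G=1028608/335439 H=512/793] → run H
t=6: vr[B=1024/793 E=307968/162565 F=1465856/1012661 G=1028608/335439 H=1305/793] → run B
t=7: vr[B=1536/793 E=307968/162565 F=1465856/1012661 G=1028608/335439 H=1305/793] → run F
t=8: vr[B=1536/793 E=307968/162565 F=2277888/1012661 G=1028608/335439 H=1305/793] → run H
t=9: vr[B=1536/793 E=307968/162565 F=2277888/1012661 G=1028608/335439 H=2098/793] → run E
t=10: vr[B=1536/793 E=510976/162565 F=2277888/1012661 G=1028608/335439 H=2098/793] → run B
t=11: vr[B=2048/793 E=510976/162565 F=2277888/1012661 G=1028608/335439 H=2098/793] → run F
t=12: vr[B=2048/793 E=510976/162565 F=3089920/1012661 G=1028608/335439 H=2098/793] → run B
t=13: vr[B=2560/793 E=510976/162565 F=3089920/1012661 G=1028608/335439 H=2098/793] → run H
t=14: vr[B=2560/793 E=510976/162565 F=3089920/1012661 G=1028608/335439 H=2891/793] → run F
t=15: vr[B=2560/793 E=510976/162565 G=1028608/335439 H=2891/793] → run G
t=16: vr[B=2560/793 E=510976/162565 G=1840640/335439 H=2891/793] → run E
t=17: vr[B=2560/793 E=713984/162565 G=1840640/335439 H=2891/793] → run B
t=18: vr[B=3072/793 E=713984/162565 G=1840640/335439 H=2891/793] → run H
t=19: vr[B=3072/793 E=713984/162565 G=1840640/335439 H=3684/793] → run B
t=20: vr[E=713984/162565 G=1840640/335439 H=3684/793] → run E
t=21: vr[E=916992/162565 G=1840640/335439 H=3684/793] → run H
t=22: vr[E=916992/162565 G=1840640/335439 H=4477/793] → run G
t=23: vr[E=916992/162565 G=884224/111813 H=4477/793] → run E
t=24: vr[E=224000/32513 G=884224/111813 H=4477/793] → run H
t=25: vr[E=224000/32513 G=884224/111813 H=5270/793] → run H
t=26: vr[E=224000/32513 G=884224/111813] → run E
t=27: vr[E=1323008/162565 G=884224/111813] → run G
t=28: vr[E=1323008/162565 G=3464704/335439] → run E
t=29: vr[G=3464704/335439] → run G
t=30: (idle)
t=31: (idle)
t=32: (idle)
t=33: (idle)

completion order = F, B, H, E, G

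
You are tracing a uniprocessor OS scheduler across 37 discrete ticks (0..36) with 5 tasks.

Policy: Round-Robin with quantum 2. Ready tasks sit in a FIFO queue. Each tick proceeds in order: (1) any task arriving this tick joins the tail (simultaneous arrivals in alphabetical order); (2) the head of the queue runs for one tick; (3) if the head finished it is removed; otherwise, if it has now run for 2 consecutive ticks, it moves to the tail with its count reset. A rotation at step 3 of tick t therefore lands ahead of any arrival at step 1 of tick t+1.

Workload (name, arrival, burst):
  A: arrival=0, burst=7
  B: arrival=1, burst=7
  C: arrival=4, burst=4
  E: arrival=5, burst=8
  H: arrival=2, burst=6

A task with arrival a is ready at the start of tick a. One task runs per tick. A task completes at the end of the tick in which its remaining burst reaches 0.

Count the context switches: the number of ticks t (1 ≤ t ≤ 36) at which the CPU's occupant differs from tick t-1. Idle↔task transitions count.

context switches = 16

t=0: queue=[A] q_used=0 → run A
t=1: queue=[A,B] q_used=1 → run A
t=2: queue=[B,A,H] q_used=0 → run B
t=3: queue=[B,A,H] q_used=1 → run B
t=4: queue=[A,H,B,C] q_used=0 → run A
t=5: queue=[A,H,B,C,E] q_used=1 → run A
t=6: queue=[H,B,C,E,A] q_used=0 → run H
t=7: queue=[H,B,C,E,A] q_used=1 → run H
t=8: queue=[B,C,E,A,H] q_used=0 → run B
t=9: queue=[B,C,E,A,H] q_used=1 → run B
t=10: queue=[C,E,A,H,B] q_used=0 → run C
t=11: queue=[C,E,A,H,B] q_used=1 → run C
t=12: queue=[E,A,H,B,C] q_used=0 → run E
t=13: queue=[E,A,H,B,C] q_used=1 → run E
t=14: queue=[A,H,B,C,E] q_used=0 → run A
t=15: queue=[A,H,B,C,E] q_used=1 → run A
t=16: queue=[H,B,C,E,A] q_used=0 → run H
t=17: queue=[H,B,C,E,A] q_used=1 → run H
t=18: queue=[B,C,E,A,H] q_used=0 → run B
t=19: queue=[B,C,E,A,H] q_used=1 → run B
t=20: queue=[C,E,A,H,B] q_used=0 → run C
t=21: queue=[C,E,A,H,B] q_used=1 → run C
t=22: queue=[E,A,H,B] q_used=0 → run E
t=23: queue=[E,A,H,B] q_used=1 → run E
t=24: queue=[A,H,B,E] q_used=0 → run A
t=25: queue=[H,B,E] q_used=0 → run H
t=26: queue=[H,B,E] q_used=1 → run H
t=27: queue=[B,E] q_used=0 → run B
t=28: queue=[E] q_used=0 → run E
t=29: queue=[E] q_used=1 → run E
t=30: queue=[E] q_used=0 → run E
t=31: queue=[E] q_used=1 → run E
t=32: (idle)
t=33: (idle)
t=34: (idle)
t=35: (idle)
t=36: (idle)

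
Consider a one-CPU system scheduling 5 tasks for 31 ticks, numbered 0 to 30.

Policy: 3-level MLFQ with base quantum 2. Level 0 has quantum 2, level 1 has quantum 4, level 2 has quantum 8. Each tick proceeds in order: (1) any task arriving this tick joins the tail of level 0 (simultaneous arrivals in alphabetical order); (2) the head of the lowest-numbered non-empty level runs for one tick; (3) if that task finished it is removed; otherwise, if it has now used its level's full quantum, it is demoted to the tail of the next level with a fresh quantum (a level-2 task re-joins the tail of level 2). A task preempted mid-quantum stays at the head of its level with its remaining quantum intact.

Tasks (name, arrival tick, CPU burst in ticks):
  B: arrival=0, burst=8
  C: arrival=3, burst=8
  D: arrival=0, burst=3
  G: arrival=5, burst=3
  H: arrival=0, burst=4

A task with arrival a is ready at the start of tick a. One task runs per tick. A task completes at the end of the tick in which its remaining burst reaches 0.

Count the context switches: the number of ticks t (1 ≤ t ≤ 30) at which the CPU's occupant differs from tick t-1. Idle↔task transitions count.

context switches = 12

t=0: L0/L1/L2 = BDH/-/- → run B
t=1: L0/L1/L2 = BDH/-/- → run B
t=2: L0/L1/L2 = DH/B/- → run D
t=3: L0/L1/L2 = DHC/B/- → run D
t=4: L0/L1/L2 = HC/BD/- → run H
t=5: L0/L1/L2 = HCG/BD/- → run H
t=6: L0/L1/L2 = CG/BDH/- → run C
t=7: L0/L1/L2 = CG/BDH/- → run C
t=8: L0/L1/L2 = G/BDHC/- → run G
t=9: L0/L1/L2 = G/BDHC/- → run G
t=10: L0/L1/L2 = -/BDHCG/- → run B
t=11: L0/L1/L2 = -/BDHCG/- → run B
t=12: L0/L1/L2 = -/BDHCG/- → run B
t=13: L0/L1/L2 = -/BDHCG/- → run B
t=14: L0/L1/L2 = -/DHCG/B → run D
t=15: L0/L1/L2 = -/HCG/B → run H
t=16: L0/L1/L2 = -/HCG/B → run H
t=17: L0/L1/L2 = -/CG/B → run C
t=18: L0/L1/L2 = -/CG/B → run C
t=19: L0/L1/L2 = -/CG/B → run C
t=20: L0/L1/L2 = -/CG/B → run C
t=21: L0/L1/L2 = -/G/BC → run G
t=22: L0/L1/L2 = -/-/BC → run B
t=23: L0/L1/L2 = -/-/BC → run B
t=24: L0/L1/L2 = -/-/C → run C
t=25: L0/L1/L2 = -/-/C → run C
t=26: (idle)
t=27: (idle)
t=28: (idle)
t=29: (idle)
t=30: (idle)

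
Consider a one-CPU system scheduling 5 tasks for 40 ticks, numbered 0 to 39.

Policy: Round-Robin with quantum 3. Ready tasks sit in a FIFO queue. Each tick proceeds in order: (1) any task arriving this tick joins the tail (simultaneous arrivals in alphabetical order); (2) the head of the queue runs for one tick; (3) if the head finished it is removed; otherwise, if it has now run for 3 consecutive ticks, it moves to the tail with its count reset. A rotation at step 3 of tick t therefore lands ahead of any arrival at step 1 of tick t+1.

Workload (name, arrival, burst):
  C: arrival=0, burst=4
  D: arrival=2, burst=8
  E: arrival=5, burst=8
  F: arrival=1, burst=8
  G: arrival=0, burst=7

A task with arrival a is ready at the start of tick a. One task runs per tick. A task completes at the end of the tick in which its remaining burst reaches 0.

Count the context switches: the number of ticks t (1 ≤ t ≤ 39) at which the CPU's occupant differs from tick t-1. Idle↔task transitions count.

t=0: queue=[C,G] q_used=0 → run C
t=1: queue=[C,G,F] q_used=1 → run C
t=2: queue=[C,G,F,D] q_used=2 → run C
t=3: queue=[G,F,D,C] q_used=0 → run G
t=4: queue=[G,F,D,C] q_used=1 → run G
t=5: queue=[G,F,D,C,E] q_used=2 → run G
t=6: queue=[F,D,C,E,G] q_used=0 → run F
t=7: queue=[F,D,C,E,G] q_used=1 → run F
t=8: queue=[F,D,C,E,G] q_used=2 → run F
t=9: queue=[D,C,E,G,F] q_used=0 → run D
t=10: queue=[D,C,E,G,F] q_used=1 → run D
t=11: queue=[D,C,E,G,F] q_used=2 → run D
t=12: queue=[C,E,G,F,D] q_used=0 → run C
t=13: queue=[E,G,F,D] q_used=0 → run E
t=14: queue=[E,G,F,D] q_used=1 → run E
t=15: queue=[E,G,F,D] q_used=2 → run E
t=16: queue=[G,F,D,E] q_used=0 → run G
t=17: queue=[G,F,D,E] q_used=1 → run G
t=18: queue=[G,F,D,E] q_used=2 → run G
t=19: queue=[F,D,E,G] q_used=0 → run F
t=20: queue=[F,D,E,G] q_used=1 → run F
t=21: queue=[F,D,E,G] q_used=2 → run F
t=22: queue=[D,E,G,F] q_used=0 → run D
t=23: queue=[D,E,G,F] q_used=1 → run D
t=24: queue=[D,E,G,F] q_used=2 → run D
t=25: queue=[E,G,F,D] q_used=0 → run E
t=26: queue=[E,G,F,D] q_used=1 → run E
t=27: queue=[E,G,F,D] q_used=2 → run E
t=28: queue=[G,F,D,E] q_used=0 → run G
t=29: queue=[F,D,E] q_used=0 → run F
t=30: queue=[F,D,E] q_used=1 → run F
t=31: queue=[D,E] q_used=0 → run D
t=32: queue=[D,E] q_used=1 → run D
t=33: queue=[E] q_used=0 → run E
t=34: queue=[E] q_used=1 → run E
t=35: (idle)
t=36: (idle)
t=37: (idle)
t=38: (idle)
t=39: (idle)

context switches = 14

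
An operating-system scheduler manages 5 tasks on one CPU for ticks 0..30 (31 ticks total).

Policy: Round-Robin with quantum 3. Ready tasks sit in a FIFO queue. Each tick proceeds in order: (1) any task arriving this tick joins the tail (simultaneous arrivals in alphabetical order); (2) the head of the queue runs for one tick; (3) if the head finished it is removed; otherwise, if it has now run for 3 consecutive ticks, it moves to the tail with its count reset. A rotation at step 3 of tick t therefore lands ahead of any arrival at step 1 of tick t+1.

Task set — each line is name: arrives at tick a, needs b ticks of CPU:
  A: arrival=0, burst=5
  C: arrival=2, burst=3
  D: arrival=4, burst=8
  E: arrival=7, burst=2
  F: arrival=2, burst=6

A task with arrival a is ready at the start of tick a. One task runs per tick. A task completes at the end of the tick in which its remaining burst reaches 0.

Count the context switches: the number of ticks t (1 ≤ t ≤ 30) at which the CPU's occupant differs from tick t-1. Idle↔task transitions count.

t=0: queue=[A] q_used=0 → run A
t=1: queue=[A] q_used=1 → run A
t=2: queue=[A,C,F] q_used=2 → run A
t=3: queue=[C,F,A] q_used=0 → run C
t=4: queue=[C,F,A,D] q_used=1 → run C
t=5: queue=[C,F,A,D] q_used=2 → run C
t=6: queue=[F,A,D] q_used=0 → run F
t=7: queue=[F,A,D,E] q_used=1 → run F
t=8: queue=[F,A,D,E] q_used=2 → run F
t=9: queue=[A,D,E,F] q_used=0 → run A
t=10: queue=[A,D,E,F] q_used=1 → run A
t=11: queue=[D,E,F] q_used=0 → run D
t=12: queue=[D,E,F] q_used=1 → run D
t=13: queue=[D,E,F] q_used=2 → run D
t=14: queue=[E,F,D] q_used=0 → run E
t=15: queue=[E,F,D] q_used=1 → run E
t=16: queue=[F,D] q_used=0 → run F
t=17: queue=[F,D] q_used=1 → run F
t=18: queue=[F,D] q_used=2 → run F
t=19: queue=[D] q_used=0 → run D
t=20: queue=[D] q_used=1 → run D
t=21: queue=[D] q_used=2 → run D
t=22: queue=[D] q_used=0 → run D
t=23: queue=[D] q_used=1 → run D
t=24: (idle)
t=25: (idle)
t=26: (idle)
t=27: (idle)
t=28: (idle)
t=29: (idle)
t=30: (idle)

context switches = 8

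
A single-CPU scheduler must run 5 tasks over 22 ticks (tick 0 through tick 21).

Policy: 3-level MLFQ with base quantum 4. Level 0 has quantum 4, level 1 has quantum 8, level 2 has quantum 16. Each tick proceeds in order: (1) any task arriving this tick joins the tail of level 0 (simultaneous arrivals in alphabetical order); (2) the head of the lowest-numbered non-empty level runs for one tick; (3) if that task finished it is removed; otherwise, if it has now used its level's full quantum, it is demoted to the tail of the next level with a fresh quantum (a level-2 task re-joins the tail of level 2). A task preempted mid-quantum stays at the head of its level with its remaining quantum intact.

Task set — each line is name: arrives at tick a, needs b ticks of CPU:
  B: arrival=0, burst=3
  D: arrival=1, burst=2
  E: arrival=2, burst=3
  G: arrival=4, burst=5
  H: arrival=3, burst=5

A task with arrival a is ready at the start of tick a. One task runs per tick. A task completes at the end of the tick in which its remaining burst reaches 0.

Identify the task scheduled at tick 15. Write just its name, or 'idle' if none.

t=0: L0/L1/L2 = B/-/- → run B
t=1: L0/L1/L2 = BD/-/- → run B
t=2: L0/L1/L2 = BDE/-/- → run B
t=3: L0/L1/L2 = DEH/-/- → run D
t=4: L0/L1/L2 = DEHG/-/- → run D
t=5: L0/L1/L2 = EHG/-/- → run E
t=6: L0/L1/L2 = EHG/-/- → run E
t=7: L0/L1/L2 = EHG/-/- → run E
t=8: L0/L1/L2 = HG/-/- → run H
t=9: L0/L1/L2 = HG/-/- → run H
t=10: L0/L1/L2 = HG/-/- → run H
t=11: L0/L1/L2 = HG/-/- → run H
t=12: L0/L1/L2 = G/H/- → run G
t=13: L0/L1/L2 = G/H/- → run G
t=14: L0/L1/L2 = G/H/- → run G
t=15: L0/L1/L2 = G/H/- → run G
t=16: L0/L1/L2 = -/HG/- → run H
t=17: L0/L1/L2 = -/G/- → run G
t=18: (idle)
t=19: (idle)
t=20: (idle)
t=21: (idle)

running at tick 15 = G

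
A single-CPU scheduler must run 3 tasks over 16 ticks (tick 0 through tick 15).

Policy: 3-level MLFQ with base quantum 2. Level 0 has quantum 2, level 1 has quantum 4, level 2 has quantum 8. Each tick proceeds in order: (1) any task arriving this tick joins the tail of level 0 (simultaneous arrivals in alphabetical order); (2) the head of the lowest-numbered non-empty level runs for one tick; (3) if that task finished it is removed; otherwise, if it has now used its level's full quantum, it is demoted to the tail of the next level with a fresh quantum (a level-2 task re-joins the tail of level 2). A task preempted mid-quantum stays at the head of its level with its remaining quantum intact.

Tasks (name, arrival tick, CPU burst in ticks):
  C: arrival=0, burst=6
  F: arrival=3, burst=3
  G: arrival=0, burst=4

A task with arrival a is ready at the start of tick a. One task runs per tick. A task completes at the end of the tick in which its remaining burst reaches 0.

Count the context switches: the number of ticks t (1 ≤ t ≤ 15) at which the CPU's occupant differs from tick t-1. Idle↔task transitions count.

t=0: L0/L1/L2 = CG/-/- → run C
t=1: L0/L1/L2 = CG/-/- → run C
t=2: L0/L1/L2 = G/C/- → run G
t=3: L0/L1/L2 = GF/C/- → run G
t=4: L0/L1/L2 = F/CG/- → run F
t=5: L0/L1/L2 = F/CG/- → run F
t=6: L0/L1/L2 = -/CGF/- → run C
t=7: L0/L1/L2 = -/CGF/- → run C
t=8: L0/L1/L2 = -/CGF/- → run C
t=9: L0/L1/L2 = -/CGF/- → run C
t=10: L0/L1/L2 = -/GF/- → run G
t=11: L0/L1/L2 = -/GF/- → run G
t=12: L0/L1/L2 = -/F/- → run F
t=13: (idle)
t=14: (idle)
t=15: (idle)

context switches = 6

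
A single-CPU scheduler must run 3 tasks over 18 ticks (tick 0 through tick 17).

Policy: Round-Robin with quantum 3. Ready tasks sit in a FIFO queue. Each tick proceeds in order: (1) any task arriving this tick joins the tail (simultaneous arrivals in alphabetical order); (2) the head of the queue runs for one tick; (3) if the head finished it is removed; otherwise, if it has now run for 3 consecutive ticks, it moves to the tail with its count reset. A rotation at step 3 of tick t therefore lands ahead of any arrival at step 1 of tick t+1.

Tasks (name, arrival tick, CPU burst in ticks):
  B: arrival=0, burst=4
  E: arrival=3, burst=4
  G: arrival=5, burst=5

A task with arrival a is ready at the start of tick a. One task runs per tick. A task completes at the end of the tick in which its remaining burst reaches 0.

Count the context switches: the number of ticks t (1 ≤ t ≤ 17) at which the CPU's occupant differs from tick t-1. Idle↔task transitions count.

context switches = 5

t=0: queue=[B] q_used=0 → run B
t=1: queue=[B] q_used=1 → run B
t=2: queue=[B] q_used=2 → run B
t=3: queue=[B,E] q_used=0 → run B
t=4: queue=[E] q_used=0 → run E
t=5: queue=[E,G] q_used=1 → run E
t=6: queue=[E,G] q_used=2 → run E
t=7: queue=[G,E] q_used=0 → run G
t=8: queue=[G,E] q_used=1 → run G
t=9: queue=[G,E] q_used=2 → run G
t=10: queue=[E,G] q_used=0 → run E
t=11: queue=[G] q_used=0 → run G
t=12: queue=[G] q_used=1 → run G
t=13: (idle)
t=14: (idle)
t=15: (idle)
t=16: (idle)
t=17: (idle)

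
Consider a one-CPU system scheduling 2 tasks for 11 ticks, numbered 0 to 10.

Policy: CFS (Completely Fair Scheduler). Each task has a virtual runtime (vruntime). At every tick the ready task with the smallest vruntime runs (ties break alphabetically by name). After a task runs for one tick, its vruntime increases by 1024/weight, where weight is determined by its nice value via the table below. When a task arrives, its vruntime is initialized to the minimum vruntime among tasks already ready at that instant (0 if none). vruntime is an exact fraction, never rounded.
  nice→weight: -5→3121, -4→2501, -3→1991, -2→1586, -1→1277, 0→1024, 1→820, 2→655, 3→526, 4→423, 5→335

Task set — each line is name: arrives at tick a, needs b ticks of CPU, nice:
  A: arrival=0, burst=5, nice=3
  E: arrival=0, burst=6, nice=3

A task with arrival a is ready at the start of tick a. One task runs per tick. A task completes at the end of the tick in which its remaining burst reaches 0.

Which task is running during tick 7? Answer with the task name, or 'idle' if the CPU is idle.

t=0: vr[A=0 E=0] → run A
t=1: vr[A=512/263 E=0] → run E
t=2: vr[A=512/263 E=512/263] → run A
t=3: vr[A=1024/263 E=512/263] → run E
t=4: vr[A=1024/263 E=1024/263] → run A
t=5: vr[A=1536/263 E=1024/263] → run E
t=6: vr[A=1536/263 E=1536/263] → run A
t=7: vr[A=2048/263 E=1536/263] → run E
t=8: vr[A=2048/263 E=2048/263] → run A
t=9: vr[E=2048/263] → run E
t=10: vr[E=2560/263] → run E

running at tick 7 = E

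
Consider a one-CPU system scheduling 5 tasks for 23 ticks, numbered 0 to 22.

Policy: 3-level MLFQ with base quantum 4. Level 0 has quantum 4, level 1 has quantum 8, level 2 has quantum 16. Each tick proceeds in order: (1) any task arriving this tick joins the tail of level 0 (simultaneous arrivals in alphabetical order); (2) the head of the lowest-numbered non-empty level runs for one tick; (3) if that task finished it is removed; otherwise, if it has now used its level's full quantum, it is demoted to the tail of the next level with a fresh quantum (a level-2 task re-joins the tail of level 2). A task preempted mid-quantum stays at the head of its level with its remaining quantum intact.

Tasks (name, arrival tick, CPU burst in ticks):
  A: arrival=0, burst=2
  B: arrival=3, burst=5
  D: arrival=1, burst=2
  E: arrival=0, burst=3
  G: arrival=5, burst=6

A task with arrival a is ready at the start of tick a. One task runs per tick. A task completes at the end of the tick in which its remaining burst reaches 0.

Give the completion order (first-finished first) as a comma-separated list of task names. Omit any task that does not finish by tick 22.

completion order = A, E, D, B, G

t=0: L0/L1/L2 = AE/-/- → run A
t=1: L0/L1/L2 = AED/-/- → run A
t=2: L0/L1/L2 = ED/-/- → run E
t=3: L0/L1/L2 = EDB/-/- → run E
t=4: L0/L1/L2 = EDB/-/- → run E
t=5: L0/L1/L2 = DBG/-/- → run D
t=6: L0/L1/L2 = DBG/-/- → run D
t=7: L0/L1/L2 = BG/-/- → run B
t=8: L0/L1/L2 = BG/-/- → run B
t=9: L0/L1/L2 = BG/-/- → run B
t=10: L0/L1/L2 = BG/-/- → run B
t=11: L0/L1/L2 = G/B/- → run G
t=12: L0/L1/L2 = G/B/- → run G
t=13: L0/L1/L2 = G/B/- → run G
t=14: L0/L1/L2 = G/B/- → run G
t=15: L0/L1/L2 = -/BG/- → run B
t=16: L0/L1/L2 = -/G/- → run G
t=17: L0/L1/L2 = -/G/- → run G
t=18: (idle)
t=19: (idle)
t=20: (idle)
t=21: (idle)
t=22: (idle)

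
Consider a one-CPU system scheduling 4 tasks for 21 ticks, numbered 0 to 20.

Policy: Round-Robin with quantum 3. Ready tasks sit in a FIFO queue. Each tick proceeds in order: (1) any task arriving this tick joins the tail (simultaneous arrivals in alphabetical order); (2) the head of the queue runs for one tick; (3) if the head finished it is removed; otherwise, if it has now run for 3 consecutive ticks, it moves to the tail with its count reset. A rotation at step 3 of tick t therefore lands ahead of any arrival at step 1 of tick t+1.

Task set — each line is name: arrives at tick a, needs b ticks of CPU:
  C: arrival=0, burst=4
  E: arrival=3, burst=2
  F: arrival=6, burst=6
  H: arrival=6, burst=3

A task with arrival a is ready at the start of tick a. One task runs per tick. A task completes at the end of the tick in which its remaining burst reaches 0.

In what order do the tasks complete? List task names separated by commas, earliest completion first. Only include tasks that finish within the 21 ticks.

t=0: queue=[C] q_used=0 → run C
t=1: queue=[C] q_used=1 → run C
t=2: queue=[C] q_used=2 → run C
t=3: queue=[C,E] q_used=0 → run C
t=4: queue=[E] q_used=0 → run E
t=5: queue=[E] q_used=1 → run E
t=6: queue=[F,H] q_used=0 → run F
t=7: queue=[F,H] q_used=1 → run F
t=8: queue=[F,H] q_used=2 → run F
t=9: queue=[H,F] q_used=0 → run H
t=10: queue=[H,F] q_used=1 → run H
t=11: queue=[H,F] q_used=2 → run H
t=12: queue=[F] q_used=0 → run F
t=13: queue=[F] q_used=1 → run F
t=14: queue=[F] q_used=2 → run F
t=15: (idle)
t=16: (idle)
t=17: (idle)
t=18: (idle)
t=19: (idle)
t=20: (idle)

completion order = C, E, H, F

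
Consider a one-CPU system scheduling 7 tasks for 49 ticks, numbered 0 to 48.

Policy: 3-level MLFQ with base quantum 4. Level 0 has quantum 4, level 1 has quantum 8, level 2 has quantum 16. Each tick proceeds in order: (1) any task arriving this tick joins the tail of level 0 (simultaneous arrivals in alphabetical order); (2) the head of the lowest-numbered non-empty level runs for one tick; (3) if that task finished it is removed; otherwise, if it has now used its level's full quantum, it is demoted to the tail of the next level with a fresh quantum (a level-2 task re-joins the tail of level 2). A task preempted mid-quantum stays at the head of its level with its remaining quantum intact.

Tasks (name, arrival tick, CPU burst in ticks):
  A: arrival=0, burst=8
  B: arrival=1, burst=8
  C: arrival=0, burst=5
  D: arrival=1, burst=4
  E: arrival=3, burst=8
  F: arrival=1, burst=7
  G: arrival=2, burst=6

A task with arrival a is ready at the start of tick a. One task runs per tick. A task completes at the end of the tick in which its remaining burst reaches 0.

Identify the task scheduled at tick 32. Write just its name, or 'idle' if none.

t=0: L0/L1/L2 = AC/-/- → run A
t=1: L0/L1/L2 = ACBDF/-/- → run A
t=2: L0/L1/L2 = ACBDFG/-/- → run A
t=3: L0/L1/L2 = ACBDFGE/-/- → run A
t=4: L0/L1/L2 = CBDFGE/A/- → run C
t=5: L0/L1/L2 = CBDFGE/A/- → run C
t=6: L0/L1/L2 = CBDFGE/A/- → run C
t=7: L0/L1/L2 = CBDFGE/A/- → run C
t=8: L0/L1/L2 = BDFGE/AC/- → run B
t=9: L0/L1/L2 = BDFGE/AC/- → run B
t=10: L0/L1/L2 = BDFGE/AC/- → run B
t=11: L0/L1/L2 = BDFGE/AC/- → run B
t=12: L0/L1/L2 = DFGE/ACB/- → run D
t=13: L0/L1/L2 = DFGE/ACB/- → run D
t=14: L0/L1/L2 = DFGE/ACB/- → run D
t=15: L0/L1/L2 = DFGE/ACB/- → run D
t=16: L0/L1/L2 = FGE/ACB/- → run F
t=17: L0/L1/L2 = FGE/ACB/- → run F
t=18: L0/L1/L2 = FGE/ACB/- → run F
t=19: L0/L1/L2 = FGE/ACB/- → run F
t=20: L0/L1/L2 = GE/ACBF/- → run G
t=21: L0/L1/L2 = GE/ACBF/- → run G
t=22: L0/L1/L2 = GE/ACBF/- → run G
t=23: L0/L1/L2 = GE/ACBF/- → run G
t=24: L0/L1/L2 = E/ACBFG/- → run E
t=25: L0/L1/L2 = E/ACBFG/- → run E
t=26: L0/L1/L2 = E/ACBFG/- → run E
t=27: L0/L1/L2 = E/ACBFG/- → run E
t=28: L0/L1/L2 = -/ACBFGE/- → run A
t=29: L0/L1/L2 = -/ACBFGE/- → run A
t=30: L0/L1/L2 = -/ACBFGE/- → run A
t=31: L0/L1/L2 = -/ACBFGE/- → run A
t=32: L0/L1/L2 = -/CBFGE/- → run C
t=33: L0/L1/L2 = -/BFGE/- → run B
t=34: L0/L1/L2 = -/BFGE/- → run B
t=35: L0/L1/L2 = -/BFGE/- → run B
t=36: L0/L1/L2 = -/BFGE/- → run B
t=37: L0/L1/L2 = -/FGE/- → run F
t=38: L0/L1/L2 = -/FGE/- → run F
t=39: L0/L1/L2 = -/FGE/- → run F
t=40: L0/L1/L2 = -/GE/- → run G
t=41: L0/L1/L2 = -/GE/- → run G
t=42: L0/L1/L2 = -/E/- → run E
t=43: L0/L1/L2 = -/E/- → run E
t=44: L0/L1/L2 = -/E/- → run E
t=45: L0/L1/L2 = -/E/- → run E
t=46: (idle)
t=47: (idle)
t=48: (idle)

running at tick 32 = C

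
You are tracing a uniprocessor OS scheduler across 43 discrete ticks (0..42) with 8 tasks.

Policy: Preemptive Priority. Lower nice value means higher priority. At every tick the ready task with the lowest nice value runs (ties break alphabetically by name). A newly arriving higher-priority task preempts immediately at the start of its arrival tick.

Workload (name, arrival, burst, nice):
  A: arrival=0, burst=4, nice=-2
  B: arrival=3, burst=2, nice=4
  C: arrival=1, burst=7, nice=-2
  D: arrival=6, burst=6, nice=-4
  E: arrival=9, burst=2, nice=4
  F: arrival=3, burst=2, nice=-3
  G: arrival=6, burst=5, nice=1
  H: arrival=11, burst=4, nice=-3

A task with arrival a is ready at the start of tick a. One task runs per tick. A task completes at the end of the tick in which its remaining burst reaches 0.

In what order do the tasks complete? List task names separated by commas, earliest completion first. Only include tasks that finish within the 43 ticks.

completion order = F, A, D, H, C, G, B, E

t=0: ready={A} → run A
t=1: ready={A,C} → run A
t=2: ready={A,C} → run A
t=3: ready={A,B,C,F} → run F
t=4: ready={A,B,C,F} → run F
t=5: ready={A,B,C} → run A
t=6: ready={B,C,D,G} → run D
t=7: ready={B,C,D,G} → run D
t=8: ready={B,C,D,G} → run D
t=9: ready={B,C,D,E,G} → run D
t=10: ready={B,C,D,E,G} → run D
t=11: ready={B,C,D,E,G,H} → run D
t=12: ready={B,C,E,G,H} → run H
t=13: ready={B,C,E,G,H} → run H
t=14: ready={B,C,E,G,H} → run H
t=15: ready={B,C,E,G,H} → run H
t=16: ready={B,C,E,G} → run C
t=17: ready={B,C,E,G} → run C
t=18: ready={B,C,E,G} → run C
t=19: ready={B,C,E,G} → run C
t=20: ready={B,C,E,G} → run C
t=21: ready={B,C,E,G} → run C
t=22: ready={B,C,E,G} → run C
t=23: ready={B,E,G} → run G
t=24: ready={B,E,G} → run G
t=25: ready={B,E,G} → run G
t=26: ready={B,E,G} → run G
t=27: ready={B,E,G} → run G
t=28: ready={B,E} → run B
t=29: ready={B,E} → run B
t=30: ready={E} → run E
t=31: ready={E} → run E
t=32: (idle)
t=33: (idle)
t=34: (idle)
t=35: (idle)
t=36: (idle)
t=37: (idle)
t=38: (idle)
t=39: (idle)
t=40: (idle)
t=41: (idle)
t=42: (idle)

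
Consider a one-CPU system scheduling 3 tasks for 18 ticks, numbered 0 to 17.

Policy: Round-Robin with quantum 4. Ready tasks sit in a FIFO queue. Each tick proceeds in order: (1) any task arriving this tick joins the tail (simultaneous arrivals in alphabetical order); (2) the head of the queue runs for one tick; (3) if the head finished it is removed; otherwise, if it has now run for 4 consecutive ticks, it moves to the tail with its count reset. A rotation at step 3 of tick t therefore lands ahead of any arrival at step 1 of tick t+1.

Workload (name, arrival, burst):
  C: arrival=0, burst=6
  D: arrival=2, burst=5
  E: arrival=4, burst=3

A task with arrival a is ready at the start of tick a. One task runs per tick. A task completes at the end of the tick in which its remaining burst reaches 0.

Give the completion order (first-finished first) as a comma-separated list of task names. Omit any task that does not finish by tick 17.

t=0: queue=[C] q_used=0 → run C
t=1: queue=[C] q_used=1 → run C
t=2: queue=[C,D] q_used=2 → run C
t=3: queue=[C,D] q_used=3 → run C
t=4: queue=[D,C,E] q_used=0 → run D
t=5: queue=[D,C,E] q_used=1 → run D
t=6: queue=[D,C,E] q_used=2 → run D
t=7: queue=[D,C,E] q_used=3 → run D
t=8: queue=[C,E,D] q_used=0 → run C
t=9: queue=[C,E,D] q_used=1 → run C
t=10: queue=[E,D] q_used=0 → run E
t=11: queue=[E,D] q_used=1 → run E
t=12: queue=[E,D] q_used=2 → run E
t=13: queue=[D] q_used=0 → run D
t=14: (idle)
t=15: (idle)
t=16: (idle)
t=17: (idle)

completion order = C, E, D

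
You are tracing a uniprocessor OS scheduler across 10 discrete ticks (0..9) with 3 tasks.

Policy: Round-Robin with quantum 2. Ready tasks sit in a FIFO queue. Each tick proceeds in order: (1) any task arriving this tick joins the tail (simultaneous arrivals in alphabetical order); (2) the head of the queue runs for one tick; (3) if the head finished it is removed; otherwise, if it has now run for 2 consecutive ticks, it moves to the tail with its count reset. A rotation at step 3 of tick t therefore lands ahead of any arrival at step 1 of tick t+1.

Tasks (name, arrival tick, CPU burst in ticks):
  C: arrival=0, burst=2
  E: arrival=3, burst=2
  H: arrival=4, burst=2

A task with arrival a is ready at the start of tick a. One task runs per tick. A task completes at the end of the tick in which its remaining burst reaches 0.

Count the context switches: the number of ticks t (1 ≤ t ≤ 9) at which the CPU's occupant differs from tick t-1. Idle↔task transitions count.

context switches = 4

t=0: queue=[C] q_used=0 → run C
t=1: queue=[C] q_used=1 → run C
t=2: (idle)
t=3: queue=[E] q_used=0 → run E
t=4: queue=[E,H] q_used=1 → run E
t=5: queue=[H] q_used=0 → run H
t=6: queue=[H] q_used=1 → run H
t=7: (idle)
t=8: (idle)
t=9: (idle)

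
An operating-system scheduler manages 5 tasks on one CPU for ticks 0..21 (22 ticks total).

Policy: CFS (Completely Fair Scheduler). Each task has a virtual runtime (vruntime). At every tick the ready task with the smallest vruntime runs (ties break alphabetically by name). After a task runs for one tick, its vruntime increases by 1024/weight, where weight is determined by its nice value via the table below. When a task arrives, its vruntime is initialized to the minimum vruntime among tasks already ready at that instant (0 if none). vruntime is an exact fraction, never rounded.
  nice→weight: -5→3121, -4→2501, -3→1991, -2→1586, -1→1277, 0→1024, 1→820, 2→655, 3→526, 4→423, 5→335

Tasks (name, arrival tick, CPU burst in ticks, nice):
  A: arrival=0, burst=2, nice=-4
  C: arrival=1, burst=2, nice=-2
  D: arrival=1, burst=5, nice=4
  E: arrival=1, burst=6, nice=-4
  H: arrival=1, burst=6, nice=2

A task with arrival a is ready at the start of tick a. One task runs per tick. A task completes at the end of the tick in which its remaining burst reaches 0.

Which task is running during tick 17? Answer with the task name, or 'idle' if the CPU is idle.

t=0: vr[A=0] → run A
t=1: vr[A=1024/2501 C=1024/2501 D=1024/2501 E=1024/2501 H=1024/2501] → run A
t=2: vr[C=1024/2501 D=1024/2501 E=1024/2501 H=1024/2501] → run C
t=3: vr[C=34304/32513 D=1024/2501 E=1024/2501 H=1024/2501] → run D
t=4: vr[C=34304/32513 D=2994176/1057923 E=1024/2501 H=1024/2501] → run E
t=5: vr[C=34304/32513 D=2994176/1057923 E=2048/2501 H=1024/2501] → run H
t=6: vr[C=34304/32513 D=2994176/1057923 E=2048/2501 H=3231744/1638155] → run E
t=7: vr[C=34304/32513 D=2994176/1057923 E=3072/2501 H=3231744/1638155] → run C
t=8: vr[D=2994176/1057923 E=3072/2501 H=3231744/1638155] → run E
t=9: vr[D=2994176/1057923 E=4096/2501 H=3231744/1638155] → run E
t=10: vr[D=2994176/1057923 E=5120/2501 H=3231744/1638155] → run H
t=11: vr[D=2994176/1057923 E=5120/2501 H=5792768/1638155] → run E
t=12: vr[D=2994176/1057923 E=6144/2501 H=5792768/1638155] → run E
t=13: vr[D=2994176/1057923 H=5792768/1638155] → run D
t=14: vr[D=5555200/1057923 H=5792768/1638155] → run H
t=15: vr[D=5555200/1057923 H=8353792/1638155] → run H
t=16: vr[D=5555200/1057923 H=10914816/1638155] → run D
t=17: vr[D=2705408/352641 H=10914816/1638155] → run H
t=18: vr[D=2705408/352641 H=2695168/327631] → run D
t=19: vr[D=10677248/1057923 H=2695168/327631] → run H
t=20: vr[D=10677248/1057923] → run D
t=21: (idle)

running at tick 17 = H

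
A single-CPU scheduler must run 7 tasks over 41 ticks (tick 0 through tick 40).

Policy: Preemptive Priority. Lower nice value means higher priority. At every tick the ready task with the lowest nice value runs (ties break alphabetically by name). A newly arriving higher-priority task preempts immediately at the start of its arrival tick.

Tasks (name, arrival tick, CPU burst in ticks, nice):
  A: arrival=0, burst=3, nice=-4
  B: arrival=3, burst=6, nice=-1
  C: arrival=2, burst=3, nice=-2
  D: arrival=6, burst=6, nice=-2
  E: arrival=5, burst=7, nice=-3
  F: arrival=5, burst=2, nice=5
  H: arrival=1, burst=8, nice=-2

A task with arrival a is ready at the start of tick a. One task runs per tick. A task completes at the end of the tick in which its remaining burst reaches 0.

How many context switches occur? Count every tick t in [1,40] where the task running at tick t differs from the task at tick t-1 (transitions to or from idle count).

context switches = 8

t=0: ready={A} → run A
t=1: ready={A,H} → run A
t=2: ready={A,C,H} → run A
t=3: ready={B,C,H} → run C
t=4: ready={B,C,H} → run C
t=5: ready={B,C,E,F,H} → run E
t=6: ready={B,C,D,E,F,H} → run E
t=7: ready={B,C,D,E,F,H} → run E
t=8: ready={B,C,D,E,F,H} → run E
t=9: ready={B,C,D,E,F,H} → run E
t=10: ready={B,C,D,E,F,H} → run E
t=11: ready={B,C,D,E,F,H} → run E
t=12: ready={B,C,D,F,H} → run C
t=13: ready={B,D,F,H} → run D
t=14: ready={B,D,F,H} → run D
t=15: ready={B,D,F,H} → run D
t=16: ready={B,D,F,H} → run D
t=17: ready={B,D,F,H} → run D
t=18: ready={B,D,F,H} → run D
t=19: ready={B,F,H} → run H
t=20: ready={B,F,H} → run H
t=21: ready={B,F,H} → run H
t=22: ready={B,F,H} → run H
t=23: ready={B,F,H} → run H
t=24: ready={B,F,H} → run H
t=25: ready={B,F,H} → run H
t=26: ready={B,F,H} → run H
t=27: ready={B,F} → run B
t=28: ready={B,F} → run B
t=29: ready={B,F} → run B
t=30: ready={B,F} → run B
t=31: ready={B,F} → run B
t=32: ready={B,F} → run B
t=33: ready={F} → run F
t=34: ready={F} → run F
t=35: (idle)
t=36: (idle)
t=37: (idle)
t=38: (idle)
t=39: (idle)
t=40: (idle)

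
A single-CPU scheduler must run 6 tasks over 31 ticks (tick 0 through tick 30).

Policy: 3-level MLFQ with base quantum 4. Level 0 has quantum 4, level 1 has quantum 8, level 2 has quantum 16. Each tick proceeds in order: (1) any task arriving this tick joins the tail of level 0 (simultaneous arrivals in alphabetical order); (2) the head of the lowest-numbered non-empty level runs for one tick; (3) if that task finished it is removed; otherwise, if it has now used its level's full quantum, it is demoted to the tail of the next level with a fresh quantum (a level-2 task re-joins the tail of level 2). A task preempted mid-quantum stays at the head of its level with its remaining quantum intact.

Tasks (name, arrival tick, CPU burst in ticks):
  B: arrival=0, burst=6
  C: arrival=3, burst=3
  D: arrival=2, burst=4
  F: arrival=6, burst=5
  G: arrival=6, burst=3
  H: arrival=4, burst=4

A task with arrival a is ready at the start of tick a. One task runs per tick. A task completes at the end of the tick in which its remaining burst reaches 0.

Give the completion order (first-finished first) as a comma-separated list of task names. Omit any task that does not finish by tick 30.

t=0: L0/L1/L2 = B/-/- → run B
t=1: L0/L1/L2 = B/-/- → run B
t=2: L0/L1/L2 = BD/-/- → run B
t=3: L0/L1/L2 = BDC/-/- → run B
t=4: L0/L1/L2 = DCH/B/- → run D
t=5: L0/L1/L2 = DCH/B/- → run D
t=6: L0/L1/L2 = DCHFG/B/- → run D
t=7: L0/L1/L2 = DCHFG/B/- → run D
t=8: L0/L1/L2 = CHFG/B/- → run C
t=9: L0/L1/L2 = CHFG/B/- → run C
t=10: L0/L1/L2 = CHFG/B/- → run C
t=11: L0/L1/L2 = HFG/B/- → run H
t=12: L0/L1/L2 = HFG/B/- → run H
t=13: L0/L1/L2 = HFG/B/- → run H
t=14: L0/L1/L2 = HFG/B/- → run H
t=15: L0/L1/L2 = FG/B/- → run F
t=16: L0/L1/L2 = FG/B/- → run F
t=17: L0/L1/L2 = FG/B/- → run F
t=18: L0/L1/L2 = FG/B/- → run F
t=19: L0/L1/L2 = G/BF/- → run G
t=20: L0/L1/L2 = G/BF/- → run G
t=21: L0/L1/L2 = G/BF/- → run G
t=22: L0/L1/L2 = -/BF/- → run B
t=23: L0/L1/L2 = -/BF/- → run B
t=24: L0/L1/L2 = -/F/- → run F
t=25: (idle)
t=26: (idle)
t=27: (idle)
t=28: (idle)
t=29: (idle)
t=30: (idle)

completion order = D, C, H, G, B, F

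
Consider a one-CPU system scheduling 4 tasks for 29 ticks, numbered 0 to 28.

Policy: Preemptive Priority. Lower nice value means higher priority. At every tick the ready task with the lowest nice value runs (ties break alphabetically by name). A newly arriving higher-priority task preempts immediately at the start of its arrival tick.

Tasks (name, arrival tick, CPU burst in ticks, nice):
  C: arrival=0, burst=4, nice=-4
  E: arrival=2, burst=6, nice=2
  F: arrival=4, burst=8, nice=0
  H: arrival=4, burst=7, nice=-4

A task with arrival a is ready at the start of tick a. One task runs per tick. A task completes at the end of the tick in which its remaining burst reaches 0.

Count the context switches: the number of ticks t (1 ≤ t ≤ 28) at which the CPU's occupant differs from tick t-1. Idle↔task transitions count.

context switches = 4

t=0: ready={C} → run C
t=1: ready={C} → run C
t=2: ready={C,E} → run C
t=3: ready={C,E} → run C
t=4: ready={E,F,H} → run H
t=5: ready={E,F,H} → run H
t=6: ready={E,F,H} → run H
t=7: ready={E,F,H} → run H
t=8: ready={E,F,H} → run H
t=9: ready={E,F,H} → run H
t=10: ready={E,F,H} → run H
t=11: ready={E,F} → run F
t=12: ready={E,F} → run F
t=13: ready={E,F} → run F
t=14: ready={E,F} → run F
t=15: ready={E,F} → run F
t=16: ready={E,F} → run F
t=17: ready={E,F} → run F
t=18: ready={E,F} → run F
t=19: ready={E} → run E
t=20: ready={E} → run E
t=21: ready={E} → run E
t=22: ready={E} → run E
t=23: ready={E} → run E
t=24: ready={E} → run E
t=25: (idle)
t=26: (idle)
t=27: (idle)
t=28: (idle)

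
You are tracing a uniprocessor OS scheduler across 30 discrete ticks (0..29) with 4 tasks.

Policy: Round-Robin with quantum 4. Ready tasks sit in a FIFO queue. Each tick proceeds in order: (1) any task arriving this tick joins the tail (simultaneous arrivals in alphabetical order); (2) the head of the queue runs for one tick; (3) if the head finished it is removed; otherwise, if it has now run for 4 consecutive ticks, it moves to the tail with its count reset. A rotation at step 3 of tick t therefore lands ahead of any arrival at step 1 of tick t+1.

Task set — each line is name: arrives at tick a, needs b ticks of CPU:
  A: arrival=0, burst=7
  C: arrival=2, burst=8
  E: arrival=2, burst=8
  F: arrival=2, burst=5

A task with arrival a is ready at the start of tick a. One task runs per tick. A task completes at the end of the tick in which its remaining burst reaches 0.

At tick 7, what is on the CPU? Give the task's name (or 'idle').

running at tick 7 = C

t=0: queue=[A] q_used=0 → run A
t=1: queue=[A] q_used=1 → run A
t=2: queue=[A,C,E,F] q_used=2 → run A
t=3: queue=[A,C,E,F] q_used=3 → run A
t=4: queue=[C,E,F,A] q_used=0 → run C
t=5: queue=[C,E,F,A] q_used=1 → run C
t=6: queue=[C,E,F,A] q_used=2 → run C
t=7: queue=[C,E,F,A] q_used=3 → run C
t=8: queue=[E,F,A,C] q_used=0 → run E
t=9: queue=[E,F,A,C] q_used=1 → run E
t=10: queue=[E,F,A,C] q_used=2 → run E
t=11: queue=[E,F,A,C] q_used=3 → run E
t=12: queue=[F,A,C,E] q_used=0 → run F
t=13: queue=[F,A,C,E] q_used=1 → run F
t=14: queue=[F,A,C,E] q_used=2 → run F
t=15: queue=[F,A,C,E] q_used=3 → run F
t=16: queue=[A,C,E,F] q_used=0 → run A
t=17: queue=[A,C,E,F] q_used=1 → run A
t=18: queue=[A,C,E,F] q_used=2 → run A
t=19: queue=[C,E,F] q_used=0 → run C
t=20: queue=[C,E,F] q_used=1 → run C
t=21: queue=[C,E,F] q_used=2 → run C
t=22: queue=[C,E,F] q_used=3 → run C
t=23: queue=[E,F] q_used=0 → run E
t=24: queue=[E,F] q_used=1 → run E
t=25: queue=[E,F] q_used=2 → run E
t=26: queue=[E,F] q_used=3 → run E
t=27: queue=[F] q_used=0 → run F
t=28: (idle)
t=29: (idle)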